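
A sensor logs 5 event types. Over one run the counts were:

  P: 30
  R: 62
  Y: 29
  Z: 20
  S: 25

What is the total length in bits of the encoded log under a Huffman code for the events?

374

Merge the two smallest weights repeatedly:
merge Z(20) and S(25): 45
merge Y(29) and P(30): 59
merge 45 and 59: 104
merge R(62) and 104: 166
Each symbol's bit-cost is frequency × depth; summing gives 374 bits (equivalently 45 + 59 + 104 + 166).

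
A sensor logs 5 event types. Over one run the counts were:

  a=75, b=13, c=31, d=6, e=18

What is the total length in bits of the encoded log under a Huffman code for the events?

267

Build the Huffman tree bottom-up:
d(6) + b(13) → 19
e(18) + 19 → 37
c(31) + 37 → 68
68 + a(75) → 143
The encoded length is the sum of every internal node's weight: 19 + 37 + 68 + 143 = 267 bits.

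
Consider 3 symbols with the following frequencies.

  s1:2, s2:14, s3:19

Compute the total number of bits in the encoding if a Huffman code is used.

51

Merge the two smallest weights repeatedly:
s1(2) + s2(14) → 16
16 + s3(19) → 35
The encoded length is the sum of every internal node's weight: 16 + 35 = 51 bits.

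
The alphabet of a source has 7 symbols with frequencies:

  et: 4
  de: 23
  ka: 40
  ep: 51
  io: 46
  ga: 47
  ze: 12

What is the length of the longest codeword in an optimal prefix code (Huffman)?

5

Merge the two lowest-weight nodes at each step:
merge et(4) and ze(12): 16
merge 16 and de(23): 39
merge 39 and ka(40): 79
merge io(46) and ga(47): 93
merge ep(51) and 79: 130
merge 93 and 130: 223
The first pair merged (et, ze) ends up deepest, at depth 5.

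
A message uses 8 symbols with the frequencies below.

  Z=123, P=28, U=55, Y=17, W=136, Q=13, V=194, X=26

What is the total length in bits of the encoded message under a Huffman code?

1491

Build the Huffman tree bottom-up:
Q(13) + Y(17) → 30
X(26) + P(28) → 54
30 + 54 → 84
U(55) + 84 → 139
Z(123) + W(136) → 259
139 + V(194) → 333
259 + 333 → 592
Total encoded bits = sum of merged weights = 30 + 54 + 84 + 139 + 259 + 333 + 592 = 1491.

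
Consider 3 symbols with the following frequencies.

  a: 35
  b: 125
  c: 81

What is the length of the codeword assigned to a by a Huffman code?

2

Build the tree from the bottom:
merge a(35) and c(81): 116
merge 116 and b(125): 241
a sits 2 levels below the root, so its codeword is 2 bits.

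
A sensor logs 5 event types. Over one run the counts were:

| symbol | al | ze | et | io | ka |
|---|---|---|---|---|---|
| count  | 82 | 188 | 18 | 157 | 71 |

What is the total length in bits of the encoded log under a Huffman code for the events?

Greedily combine the two least-frequent nodes:
merge et(18) and ka(71): 89
merge al(82) and 89: 171
merge io(157) and 171: 328
merge ze(188) and 328: 516
Each symbol's bit-cost is frequency × depth; summing gives 1104 bits (equivalently 89 + 171 + 328 + 516).

1104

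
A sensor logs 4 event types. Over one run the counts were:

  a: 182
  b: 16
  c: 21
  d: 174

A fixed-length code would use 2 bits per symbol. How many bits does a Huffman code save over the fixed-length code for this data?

145

Fixed-length: 2 bits × 393 symbols = 786 bits.
Huffman merges:
b(16) + c(21) → 37
37 + d(174) → 211
a(182) + 211 → 393
Huffman total = 37 + 211 + 393 = 641 bits.
Saving = 786 − 641 = 145 bits.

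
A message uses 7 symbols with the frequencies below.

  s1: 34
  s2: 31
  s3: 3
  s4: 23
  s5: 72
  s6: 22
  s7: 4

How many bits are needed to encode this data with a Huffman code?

459

Merge the two smallest weights repeatedly:
merge s3(3) and s7(4): 7
merge 7 and s6(22): 29
merge s4(23) and 29: 52
merge s2(31) and s1(34): 65
merge 52 and 65: 117
merge s5(72) and 117: 189
The encoded length is the sum of every internal node's weight: 7 + 29 + 52 + 65 + 117 + 189 = 459 bits.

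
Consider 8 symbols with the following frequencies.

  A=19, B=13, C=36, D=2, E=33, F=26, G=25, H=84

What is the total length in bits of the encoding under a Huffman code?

643

Greedily combine the two least-frequent nodes:
combine D(2), B(13) → 15
combine 15, A(19) → 34
combine G(25), F(26) → 51
combine E(33), 34 → 67
combine C(36), 51 → 87
combine 67, H(84) → 151
combine 87, 151 → 238
Total encoded bits = sum of merged weights = 15 + 34 + 51 + 67 + 87 + 151 + 238 = 643.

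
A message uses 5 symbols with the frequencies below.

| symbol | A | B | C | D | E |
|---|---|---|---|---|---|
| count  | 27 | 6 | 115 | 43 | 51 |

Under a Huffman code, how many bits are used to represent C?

Build the tree from the bottom:
merge B(6) and A(27): 33
merge 33 and D(43): 76
merge E(51) and 76: 127
merge C(115) and 127: 242
C is a child of the root — depth 1, so its codeword is a single bit.

1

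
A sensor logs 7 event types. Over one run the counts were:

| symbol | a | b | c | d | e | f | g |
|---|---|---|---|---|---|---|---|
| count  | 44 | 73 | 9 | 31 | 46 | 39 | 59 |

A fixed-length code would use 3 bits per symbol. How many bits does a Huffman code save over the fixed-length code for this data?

Fixed-length: 3 bits × 301 symbols = 903 bits.
Huffman merges:
c(9) + d(31) → 40
f(39) + 40 → 79
a(44) + e(46) → 90
g(59) + b(73) → 132
79 + 90 → 169
132 + 169 → 301
Huffman total = 40 + 79 + 90 + 132 + 169 + 301 = 811 bits.
Saving = 903 − 811 = 92 bits.

92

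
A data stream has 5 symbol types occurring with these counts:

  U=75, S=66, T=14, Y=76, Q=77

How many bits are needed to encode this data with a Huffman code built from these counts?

Build the Huffman tree bottom-up:
merge T(14) and S(66): 80
merge U(75) and Y(76): 151
merge Q(77) and 80: 157
merge 151 and 157: 308
Total encoded bits = sum of merged weights = 80 + 151 + 157 + 308 = 696.

696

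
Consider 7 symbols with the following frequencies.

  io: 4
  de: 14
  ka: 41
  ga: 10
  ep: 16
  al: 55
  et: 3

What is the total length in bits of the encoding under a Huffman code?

332

Greedily combine the two least-frequent nodes:
combine et(3), io(4) → 7
combine 7, ga(10) → 17
combine de(14), ep(16) → 30
combine 17, 30 → 47
combine ka(41), 47 → 88
combine al(55), 88 → 143
Total encoded bits = sum of merged weights = 7 + 17 + 30 + 47 + 88 + 143 = 332.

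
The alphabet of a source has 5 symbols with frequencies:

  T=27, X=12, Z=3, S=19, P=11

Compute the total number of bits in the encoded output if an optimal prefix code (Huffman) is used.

Build the Huffman tree bottom-up:
combine Z(3), P(11) → 14
combine X(12), 14 → 26
combine S(19), 26 → 45
combine T(27), 45 → 72
Total encoded bits = sum of merged weights = 14 + 26 + 45 + 72 = 157.

157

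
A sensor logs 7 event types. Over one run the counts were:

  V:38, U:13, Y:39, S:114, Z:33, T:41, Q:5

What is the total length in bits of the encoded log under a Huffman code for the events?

690

Greedily combine the two least-frequent nodes:
combine Q(5), U(13) → 18
combine 18, Z(33) → 51
combine V(38), Y(39) → 77
combine T(41), 51 → 92
combine 77, 92 → 169
combine S(114), 169 → 283
Total encoded bits = sum of merged weights = 18 + 51 + 77 + 92 + 169 + 283 = 690.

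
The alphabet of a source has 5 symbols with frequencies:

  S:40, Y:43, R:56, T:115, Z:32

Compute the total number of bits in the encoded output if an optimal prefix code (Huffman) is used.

Build the Huffman tree bottom-up:
Z(32) + S(40) → 72
Y(43) + R(56) → 99
72 + 99 → 171
T(115) + 171 → 286
Total encoded bits = sum of merged weights = 72 + 99 + 171 + 286 = 628.

628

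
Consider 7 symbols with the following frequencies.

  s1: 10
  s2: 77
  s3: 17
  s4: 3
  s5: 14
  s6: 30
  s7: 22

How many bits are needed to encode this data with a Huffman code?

405

Greedily combine the two least-frequent nodes:
merge s4(3) and s1(10): 13
merge 13 and s5(14): 27
merge s3(17) and s7(22): 39
merge 27 and s6(30): 57
merge 39 and 57: 96
merge s2(77) and 96: 173
Each symbol's bit-cost is frequency × depth; summing gives 405 bits (equivalently 13 + 27 + 39 + 57 + 96 + 173).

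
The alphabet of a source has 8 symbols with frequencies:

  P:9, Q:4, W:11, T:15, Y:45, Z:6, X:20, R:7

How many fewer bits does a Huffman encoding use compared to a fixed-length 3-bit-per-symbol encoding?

43

Fixed-length: 3 bits × 117 symbols = 351 bits.
Huffman merges:
combine Q(4), Z(6) → 10
combine R(7), P(9) → 16
combine 10, W(11) → 21
combine T(15), 16 → 31
combine X(20), 21 → 41
combine 31, 41 → 72
combine Y(45), 72 → 117
Huffman total = 10 + 16 + 21 + 31 + 41 + 72 + 117 = 308 bits.
Saving = 351 − 308 = 43 bits.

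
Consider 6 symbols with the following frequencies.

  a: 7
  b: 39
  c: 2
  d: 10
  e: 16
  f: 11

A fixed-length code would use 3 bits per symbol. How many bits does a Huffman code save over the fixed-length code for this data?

69

Fixed-length: 3 bits × 85 symbols = 255 bits.
Huffman merges:
c(2) + a(7) → 9
9 + d(10) → 19
f(11) + e(16) → 27
19 + 27 → 46
b(39) + 46 → 85
Huffman total = 9 + 19 + 27 + 46 + 85 = 186 bits.
Saving = 255 − 186 = 69 bits.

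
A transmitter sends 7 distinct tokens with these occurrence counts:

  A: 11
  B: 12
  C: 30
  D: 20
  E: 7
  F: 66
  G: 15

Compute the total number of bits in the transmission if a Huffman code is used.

Merge the two smallest weights repeatedly:
E(7) + A(11) → 18
B(12) + G(15) → 27
18 + D(20) → 38
27 + C(30) → 57
38 + 57 → 95
F(66) + 95 → 161
Total encoded bits = sum of merged weights = 18 + 27 + 38 + 57 + 95 + 161 = 396.

396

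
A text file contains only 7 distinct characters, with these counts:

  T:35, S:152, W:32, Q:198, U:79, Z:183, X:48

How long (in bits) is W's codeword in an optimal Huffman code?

Build the tree from the bottom:
combine W(32), T(35) → 67
combine X(48), 67 → 115
combine U(79), 115 → 194
combine S(152), Z(183) → 335
combine 194, Q(198) → 392
combine 335, 392 → 727
The subtree containing W is merged 5 times, so code length = 5.

5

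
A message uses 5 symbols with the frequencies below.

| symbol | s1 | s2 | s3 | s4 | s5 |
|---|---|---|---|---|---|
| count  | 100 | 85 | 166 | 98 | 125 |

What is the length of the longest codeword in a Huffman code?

Merge the two lowest-weight nodes at each step:
combine s2(85), s4(98) → 183
combine s1(100), s5(125) → 225
combine s3(166), 183 → 349
combine 225, 349 → 574
The rarest symbols sit at the bottom; the longest codeword is 3 bits.

3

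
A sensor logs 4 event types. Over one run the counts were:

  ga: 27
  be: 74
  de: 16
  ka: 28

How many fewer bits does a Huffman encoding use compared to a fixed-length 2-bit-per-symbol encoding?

31

Fixed-length: 2 bits × 145 symbols = 290 bits.
Huffman merges:
de(16) + ga(27) → 43
ka(28) + 43 → 71
71 + be(74) → 145
Huffman total = 43 + 71 + 145 = 259 bits.
Saving = 290 − 259 = 31 bits.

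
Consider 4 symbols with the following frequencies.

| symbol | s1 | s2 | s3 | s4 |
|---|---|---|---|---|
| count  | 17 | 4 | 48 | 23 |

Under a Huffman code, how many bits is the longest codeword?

Merge the two lowest-weight nodes at each step:
merge s2(4) and s1(17): 21
merge 21 and s4(23): 44
merge 44 and s3(48): 92
The first pair merged (s2, s1) ends up deepest, at depth 3.

3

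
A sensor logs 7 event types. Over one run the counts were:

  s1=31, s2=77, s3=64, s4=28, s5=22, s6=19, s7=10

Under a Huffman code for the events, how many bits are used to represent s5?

3

Build the tree from the bottom:
combine s7(10), s6(19) → 29
combine s5(22), s4(28) → 50
combine 29, s1(31) → 60
combine 50, 60 → 110
combine s3(64), s2(77) → 141
combine 110, 141 → 251
s5 sits 3 levels below the root, so its codeword is 3 bits.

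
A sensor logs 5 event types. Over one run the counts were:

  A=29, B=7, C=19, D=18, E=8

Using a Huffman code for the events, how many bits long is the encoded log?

Build the Huffman tree bottom-up:
B(7) + E(8) → 15
15 + D(18) → 33
C(19) + A(29) → 48
33 + 48 → 81
Each symbol's bit-cost is frequency × depth; summing gives 177 bits (equivalently 15 + 33 + 48 + 81).

177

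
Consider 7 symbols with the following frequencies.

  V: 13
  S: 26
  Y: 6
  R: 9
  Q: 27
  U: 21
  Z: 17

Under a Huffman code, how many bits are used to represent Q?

2

Huffman merges, smallest pair first:
merge Y(6) and R(9): 15
merge V(13) and 15: 28
merge Z(17) and U(21): 38
merge S(26) and Q(27): 53
merge 28 and 38: 66
merge 53 and 66: 119
The subtree containing Q is merged 2 times, so code length = 2.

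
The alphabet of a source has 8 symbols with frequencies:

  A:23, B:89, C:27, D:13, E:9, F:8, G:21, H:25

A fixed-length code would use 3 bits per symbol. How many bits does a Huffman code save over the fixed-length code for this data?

Fixed-length: 3 bits × 215 symbols = 645 bits.
Huffman merges:
F(8) + E(9) → 17
D(13) + 17 → 30
G(21) + A(23) → 44
H(25) + C(27) → 52
30 + 44 → 74
52 + 74 → 126
B(89) + 126 → 215
Huffman total = 17 + 30 + 44 + 52 + 74 + 126 + 215 = 558 bits.
Saving = 645 − 558 = 87 bits.

87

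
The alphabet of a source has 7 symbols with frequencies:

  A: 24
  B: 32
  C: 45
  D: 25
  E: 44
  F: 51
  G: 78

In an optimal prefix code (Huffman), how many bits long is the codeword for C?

Huffman merges, smallest pair first:
combine A(24), D(25) → 49
combine B(32), E(44) → 76
combine C(45), 49 → 94
combine F(51), 76 → 127
combine G(78), 94 → 172
combine 127, 172 → 299
C sits 3 levels below the root, so its codeword is 3 bits.

3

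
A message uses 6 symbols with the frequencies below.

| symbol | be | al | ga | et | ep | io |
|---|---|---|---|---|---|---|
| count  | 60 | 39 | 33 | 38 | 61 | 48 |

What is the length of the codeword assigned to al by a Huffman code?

3

Repeatedly merge the two smallest:
combine ga(33), et(38) → 71
combine al(39), io(48) → 87
combine be(60), ep(61) → 121
combine 71, 87 → 158
combine 121, 158 → 279
The subtree containing al is merged 3 times, so code length = 3.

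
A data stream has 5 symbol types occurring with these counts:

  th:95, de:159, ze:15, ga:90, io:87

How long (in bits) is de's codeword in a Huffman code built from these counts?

2

Huffman merges, smallest pair first:
ze(15) + io(87) → 102
ga(90) + th(95) → 185
102 + de(159) → 261
185 + 261 → 446
The subtree containing de is merged 2 times, so code length = 2.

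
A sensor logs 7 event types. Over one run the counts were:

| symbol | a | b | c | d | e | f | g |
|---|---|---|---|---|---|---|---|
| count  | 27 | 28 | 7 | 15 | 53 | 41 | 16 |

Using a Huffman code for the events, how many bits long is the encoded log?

Merge the two smallest weights repeatedly:
merge c(7) and d(15): 22
merge g(16) and 22: 38
merge a(27) and b(28): 55
merge 38 and f(41): 79
merge e(53) and 55: 108
merge 79 and 108: 187
The encoded length is the sum of every internal node's weight: 22 + 38 + 55 + 79 + 108 + 187 = 489 bits.

489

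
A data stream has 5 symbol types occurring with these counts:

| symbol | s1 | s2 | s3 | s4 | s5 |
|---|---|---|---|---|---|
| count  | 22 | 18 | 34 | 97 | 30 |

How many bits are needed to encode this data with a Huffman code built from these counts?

Merge the two smallest weights repeatedly:
combine s2(18), s1(22) → 40
combine s5(30), s3(34) → 64
combine 40, 64 → 104
combine s4(97), 104 → 201
Each symbol's bit-cost is frequency × depth; summing gives 409 bits (equivalently 40 + 64 + 104 + 201).

409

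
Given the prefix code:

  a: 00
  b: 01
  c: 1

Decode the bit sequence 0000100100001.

aacacaac

Read left to right; each codeword is recognised as soon as it completes (prefix code):
  00→a | 00→a | 1→c | 00→a | 1→c | 00→a | 00→a | 1→c
Decoded message: aacacaac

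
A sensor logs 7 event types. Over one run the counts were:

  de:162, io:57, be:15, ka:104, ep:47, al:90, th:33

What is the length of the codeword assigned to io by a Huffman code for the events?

Build the tree from the bottom:
combine be(15), th(33) → 48
combine ep(47), 48 → 95
combine io(57), al(90) → 147
combine 95, ka(104) → 199
combine 147, de(162) → 309
combine 199, 309 → 508
io's leaf is at depth 3, giving a 3-bit codeword.

3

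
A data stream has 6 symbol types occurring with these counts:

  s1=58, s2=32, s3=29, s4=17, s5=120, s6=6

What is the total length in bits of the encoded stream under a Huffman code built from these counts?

Merge the two smallest weights repeatedly:
combine s6(6), s4(17) → 23
combine 23, s3(29) → 52
combine s2(32), 52 → 84
combine s1(58), 84 → 142
combine s5(120), 142 → 262
Each symbol's bit-cost is frequency × depth; summing gives 563 bits (equivalently 23 + 52 + 84 + 142 + 262).

563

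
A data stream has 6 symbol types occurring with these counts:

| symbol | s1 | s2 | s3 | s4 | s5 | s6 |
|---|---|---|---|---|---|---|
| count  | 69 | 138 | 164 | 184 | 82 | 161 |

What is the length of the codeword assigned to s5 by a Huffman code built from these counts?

4

Repeatedly merge the two smallest:
combine s1(69), s5(82) → 151
combine s2(138), 151 → 289
combine s6(161), s3(164) → 325
combine s4(184), 289 → 473
combine 325, 473 → 798
s5's leaf is at depth 4, giving a 4-bit codeword.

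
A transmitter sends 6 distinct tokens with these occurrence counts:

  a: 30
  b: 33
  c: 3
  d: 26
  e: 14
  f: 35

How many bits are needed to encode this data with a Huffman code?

342

Merge the two smallest weights repeatedly:
merge c(3) and e(14): 17
merge 17 and d(26): 43
merge a(30) and b(33): 63
merge f(35) and 43: 78
merge 63 and 78: 141
Total encoded bits = sum of merged weights = 17 + 43 + 63 + 78 + 141 = 342.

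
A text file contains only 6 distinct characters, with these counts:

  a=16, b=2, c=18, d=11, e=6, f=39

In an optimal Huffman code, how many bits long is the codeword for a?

3

Huffman merges, smallest pair first:
b(2) + e(6) → 8
8 + d(11) → 19
a(16) + c(18) → 34
19 + 34 → 53
f(39) + 53 → 92
a's leaf is at depth 3, giving a 3-bit codeword.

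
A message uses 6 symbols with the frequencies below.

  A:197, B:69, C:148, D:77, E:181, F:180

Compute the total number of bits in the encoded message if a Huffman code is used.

2144

Build the Huffman tree bottom-up:
combine B(69), D(77) → 146
combine 146, C(148) → 294
combine F(180), E(181) → 361
combine A(197), 294 → 491
combine 361, 491 → 852
Each symbol's bit-cost is frequency × depth; summing gives 2144 bits (equivalently 146 + 294 + 361 + 491 + 852).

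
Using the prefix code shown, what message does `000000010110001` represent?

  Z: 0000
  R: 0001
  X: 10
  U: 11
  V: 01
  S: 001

Read left to right; each codeword is recognised as soon as it completes (prefix code):
  0000→Z | 0001→R | 01→V | 10→X | 001→S
Decoded message: ZRVXS

ZRVXS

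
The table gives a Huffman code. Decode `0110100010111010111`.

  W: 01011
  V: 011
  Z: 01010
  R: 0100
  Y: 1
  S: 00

Read left to right; each codeword is recognised as soon as it completes (prefix code):
  011→V | 0100→R | 01011→W | 1→Y | 01011→W | 1→Y
Decoded message: VRWYWY

VRWYWY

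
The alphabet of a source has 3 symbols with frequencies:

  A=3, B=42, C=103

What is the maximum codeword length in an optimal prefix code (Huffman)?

2

Merge the two lowest-weight nodes at each step:
combine A(3), B(42) → 45
combine 45, C(103) → 148
Maximum depth reached is 2.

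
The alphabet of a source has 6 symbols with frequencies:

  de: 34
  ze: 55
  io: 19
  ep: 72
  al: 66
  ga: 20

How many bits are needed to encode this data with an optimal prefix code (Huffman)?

Greedily combine the two least-frequent nodes:
merge io(19) and ga(20): 39
merge de(34) and 39: 73
merge ze(55) and al(66): 121
merge ep(72) and 73: 145
merge 121 and 145: 266
The encoded length is the sum of every internal node's weight: 39 + 73 + 121 + 145 + 266 = 644 bits.

644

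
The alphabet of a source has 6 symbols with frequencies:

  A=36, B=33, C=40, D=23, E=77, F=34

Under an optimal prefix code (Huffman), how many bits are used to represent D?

Build the tree from the bottom:
combine D(23), B(33) → 56
combine F(34), A(36) → 70
combine C(40), 56 → 96
combine 70, E(77) → 147
combine 96, 147 → 243
D sits 3 levels below the root, so its codeword is 3 bits.

3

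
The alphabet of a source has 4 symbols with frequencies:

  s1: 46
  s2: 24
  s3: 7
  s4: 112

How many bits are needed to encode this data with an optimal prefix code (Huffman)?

297

Build the Huffman tree bottom-up:
s3(7) + s2(24) → 31
31 + s1(46) → 77
77 + s4(112) → 189
The encoded length is the sum of every internal node's weight: 31 + 77 + 189 = 297 bits.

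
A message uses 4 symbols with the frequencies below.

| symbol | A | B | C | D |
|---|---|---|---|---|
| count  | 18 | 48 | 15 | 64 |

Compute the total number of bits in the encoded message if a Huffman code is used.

Merge the two smallest weights repeatedly:
C(15) + A(18) → 33
33 + B(48) → 81
D(64) + 81 → 145
The encoded length is the sum of every internal node's weight: 33 + 81 + 145 = 259 bits.

259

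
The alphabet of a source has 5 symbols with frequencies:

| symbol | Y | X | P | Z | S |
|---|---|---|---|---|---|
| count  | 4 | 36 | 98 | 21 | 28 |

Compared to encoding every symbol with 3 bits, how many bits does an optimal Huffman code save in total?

Fixed-length: 3 bits × 187 symbols = 561 bits.
Huffman merges:
combine Y(4), Z(21) → 25
combine 25, S(28) → 53
combine X(36), 53 → 89
combine 89, P(98) → 187
Huffman total = 25 + 53 + 89 + 187 = 354 bits.
Saving = 561 − 354 = 207 bits.

207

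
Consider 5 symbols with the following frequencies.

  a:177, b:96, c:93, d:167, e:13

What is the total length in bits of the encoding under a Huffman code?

1198

Build the Huffman tree bottom-up:
e(13) + c(93) → 106
b(96) + 106 → 202
d(167) + a(177) → 344
202 + 344 → 546
Total encoded bits = sum of merged weights = 106 + 202 + 344 + 546 = 1198.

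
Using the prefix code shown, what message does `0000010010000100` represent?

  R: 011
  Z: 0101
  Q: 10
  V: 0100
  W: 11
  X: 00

Read left to right; each codeword is recognised as soon as it completes (prefix code):
  00→X | 00→X | 0100→V | 10→Q | 00→X | 0100→V
Decoded message: XXVQXV

XXVQXV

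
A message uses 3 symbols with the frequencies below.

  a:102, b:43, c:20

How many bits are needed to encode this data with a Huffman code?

Merge the two smallest weights repeatedly:
combine c(20), b(43) → 63
combine 63, a(102) → 165
Each symbol's bit-cost is frequency × depth; summing gives 228 bits (equivalently 63 + 165).

228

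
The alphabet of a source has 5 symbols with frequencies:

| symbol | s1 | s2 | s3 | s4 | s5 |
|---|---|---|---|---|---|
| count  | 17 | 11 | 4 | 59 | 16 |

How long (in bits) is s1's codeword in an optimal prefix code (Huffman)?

2

Huffman merges, smallest pair first:
s3(4) + s2(11) → 15
15 + s5(16) → 31
s1(17) + 31 → 48
48 + s4(59) → 107
s1's leaf is at depth 2, giving a 2-bit codeword.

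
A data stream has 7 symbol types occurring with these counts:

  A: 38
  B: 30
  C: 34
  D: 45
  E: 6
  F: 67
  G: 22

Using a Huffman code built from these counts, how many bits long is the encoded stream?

Greedily combine the two least-frequent nodes:
merge E(6) and G(22): 28
merge 28 and B(30): 58
merge C(34) and A(38): 72
merge D(45) and 58: 103
merge F(67) and 72: 139
merge 103 and 139: 242
The encoded length is the sum of every internal node's weight: 28 + 58 + 72 + 103 + 139 + 242 = 642 bits.

642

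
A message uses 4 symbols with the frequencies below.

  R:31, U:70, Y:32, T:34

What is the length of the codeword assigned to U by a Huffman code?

Repeatedly merge the two smallest:
R(31) + Y(32) → 63
T(34) + 63 → 97
U(70) + 97 → 167
U is a child of the root — depth 1, so its codeword is a single bit.

1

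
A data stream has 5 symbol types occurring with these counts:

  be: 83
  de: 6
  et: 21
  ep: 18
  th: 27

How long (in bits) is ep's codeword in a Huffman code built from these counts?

4

Build the tree from the bottom:
combine de(6), ep(18) → 24
combine et(21), 24 → 45
combine th(27), 45 → 72
combine 72, be(83) → 155
The subtree containing ep is merged 4 times, so code length = 4.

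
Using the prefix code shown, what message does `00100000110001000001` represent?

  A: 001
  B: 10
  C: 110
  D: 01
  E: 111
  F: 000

Read left to right; each codeword is recognised as soon as it completes (prefix code):
  001→A | 000→F | 001→A | 10→B | 001→A | 000→F | 001→A
Decoded message: AFABAFA

AFABAFA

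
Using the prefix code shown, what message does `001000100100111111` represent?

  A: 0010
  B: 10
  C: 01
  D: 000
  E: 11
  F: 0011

Read left to right; each codeword is recognised as soon as it completes (prefix code):
  0010→A | 0010→A | 01→C | 0011→F | 11→E | 11→E
Decoded message: AACFEE

AACFEE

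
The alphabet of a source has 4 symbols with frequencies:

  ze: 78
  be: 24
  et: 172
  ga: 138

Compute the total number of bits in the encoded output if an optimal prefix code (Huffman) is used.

Merge the two smallest weights repeatedly:
combine be(24), ze(78) → 102
combine 102, ga(138) → 240
combine et(172), 240 → 412
Total encoded bits = sum of merged weights = 102 + 240 + 412 = 754.

754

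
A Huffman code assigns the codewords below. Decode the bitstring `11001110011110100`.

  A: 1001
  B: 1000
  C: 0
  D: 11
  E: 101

Read left to right; each codeword is recognised as soon as it completes (prefix code):
  11→D | 0→C | 0→C | 11→D | 1001→A | 11→D | 101→E | 0→C | 0→C
Decoded message: DCCDADECC

DCCDADECC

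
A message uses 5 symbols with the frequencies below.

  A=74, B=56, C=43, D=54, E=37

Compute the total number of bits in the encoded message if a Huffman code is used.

Build the Huffman tree bottom-up:
combine E(37), C(43) → 80
combine D(54), B(56) → 110
combine A(74), 80 → 154
combine 110, 154 → 264
Total encoded bits = sum of merged weights = 80 + 110 + 154 + 264 = 608.

608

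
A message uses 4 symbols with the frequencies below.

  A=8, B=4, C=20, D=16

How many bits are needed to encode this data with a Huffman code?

88

Build the Huffman tree bottom-up:
B(4) + A(8) → 12
12 + D(16) → 28
C(20) + 28 → 48
The encoded length is the sum of every internal node's weight: 12 + 28 + 48 = 88 bits.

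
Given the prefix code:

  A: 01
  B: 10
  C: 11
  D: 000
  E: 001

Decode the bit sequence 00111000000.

Read left to right; each codeword is recognised as soon as it completes (prefix code):
  001→E | 11→C | 000→D | 000→D
Decoded message: ECDD

ECDD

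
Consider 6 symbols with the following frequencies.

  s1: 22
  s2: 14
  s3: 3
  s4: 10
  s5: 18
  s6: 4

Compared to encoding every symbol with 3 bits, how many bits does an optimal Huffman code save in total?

47

Fixed-length: 3 bits × 71 symbols = 213 bits.
Huffman merges:
s3(3) + s6(4) → 7
7 + s4(10) → 17
s2(14) + 17 → 31
s5(18) + s1(22) → 40
31 + 40 → 71
Huffman total = 7 + 17 + 31 + 40 + 71 = 166 bits.
Saving = 213 − 166 = 47 bits.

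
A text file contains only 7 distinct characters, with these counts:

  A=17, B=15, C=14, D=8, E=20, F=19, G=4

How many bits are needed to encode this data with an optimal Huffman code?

Build the Huffman tree bottom-up:
combine G(4), D(8) → 12
combine 12, C(14) → 26
combine B(15), A(17) → 32
combine F(19), E(20) → 39
combine 26, 32 → 58
combine 39, 58 → 97
The encoded length is the sum of every internal node's weight: 12 + 26 + 32 + 39 + 58 + 97 = 264 bits.

264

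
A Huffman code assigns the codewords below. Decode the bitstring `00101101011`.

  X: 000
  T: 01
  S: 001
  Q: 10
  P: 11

STQQP

Read left to right; each codeword is recognised as soon as it completes (prefix code):
  001→S | 01→T | 10→Q | 10→Q | 11→P
Decoded message: STQQP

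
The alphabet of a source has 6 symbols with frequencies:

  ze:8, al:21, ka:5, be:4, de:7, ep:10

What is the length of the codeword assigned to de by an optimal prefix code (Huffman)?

3

Repeatedly merge the two smallest:
combine be(4), ka(5) → 9
combine de(7), ze(8) → 15
combine 9, ep(10) → 19
combine 15, 19 → 34
combine al(21), 34 → 55
The subtree containing de is merged 3 times, so code length = 3.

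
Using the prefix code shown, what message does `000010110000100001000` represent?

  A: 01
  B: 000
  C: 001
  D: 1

Read left to right; each codeword is recognised as soon as it completes (prefix code):
  000→B | 01→A | 01→A | 1→D | 000→B | 01→A | 000→B | 01→A | 000→B
Decoded message: BAADBABAB

BAADBABAB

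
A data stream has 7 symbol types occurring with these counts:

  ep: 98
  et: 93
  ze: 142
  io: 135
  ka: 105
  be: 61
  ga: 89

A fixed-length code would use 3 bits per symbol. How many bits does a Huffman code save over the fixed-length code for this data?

Fixed-length: 3 bits × 723 symbols = 2169 bits.
Huffman merges:
combine be(61), ga(89) → 150
combine et(93), ep(98) → 191
combine ka(105), io(135) → 240
combine ze(142), 150 → 292
combine 191, 240 → 431
combine 292, 431 → 723
Huffman total = 150 + 191 + 240 + 292 + 431 + 723 = 2027 bits.
Saving = 2169 − 2027 = 142 bits.

142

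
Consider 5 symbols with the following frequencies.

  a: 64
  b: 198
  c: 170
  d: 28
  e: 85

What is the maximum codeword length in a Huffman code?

Merge the two lowest-weight nodes at each step:
merge d(28) and a(64): 92
merge e(85) and 92: 177
merge c(170) and 177: 347
merge b(198) and 347: 545
Maximum depth reached is 4.

4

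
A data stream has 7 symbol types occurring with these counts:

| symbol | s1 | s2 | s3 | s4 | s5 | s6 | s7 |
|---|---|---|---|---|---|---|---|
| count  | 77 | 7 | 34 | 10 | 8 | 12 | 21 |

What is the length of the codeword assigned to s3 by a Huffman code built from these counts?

3

Repeatedly merge the two smallest:
combine s2(7), s5(8) → 15
combine s4(10), s6(12) → 22
combine 15, s7(21) → 36
combine 22, s3(34) → 56
combine 36, 56 → 92
combine s1(77), 92 → 169
The subtree containing s3 is merged 3 times, so code length = 3.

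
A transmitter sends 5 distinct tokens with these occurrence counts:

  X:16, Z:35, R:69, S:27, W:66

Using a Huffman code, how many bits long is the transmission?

Build the Huffman tree bottom-up:
combine X(16), S(27) → 43
combine Z(35), 43 → 78
combine W(66), R(69) → 135
combine 78, 135 → 213
Total encoded bits = sum of merged weights = 43 + 78 + 135 + 213 = 469.

469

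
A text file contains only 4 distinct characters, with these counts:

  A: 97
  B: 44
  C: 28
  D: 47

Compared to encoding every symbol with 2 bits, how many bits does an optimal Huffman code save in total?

25

Fixed-length: 2 bits × 216 symbols = 432 bits.
Huffman merges:
combine C(28), B(44) → 72
combine D(47), 72 → 119
combine A(97), 119 → 216
Huffman total = 72 + 119 + 216 = 407 bits.
Saving = 432 − 407 = 25 bits.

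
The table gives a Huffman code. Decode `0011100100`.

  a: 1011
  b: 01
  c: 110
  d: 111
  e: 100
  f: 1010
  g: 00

Read left to right; each codeword is recognised as soon as it completes (prefix code):
  00→g | 111→d | 00→g | 100→e
Decoded message: gdge

gdge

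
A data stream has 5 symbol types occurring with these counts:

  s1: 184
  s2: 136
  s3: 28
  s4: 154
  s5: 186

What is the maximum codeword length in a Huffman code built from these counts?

Merge the two lowest-weight nodes at each step:
merge s3(28) and s2(136): 164
merge s4(154) and 164: 318
merge s1(184) and s5(186): 370
merge 318 and 370: 688
Maximum depth reached is 3.

3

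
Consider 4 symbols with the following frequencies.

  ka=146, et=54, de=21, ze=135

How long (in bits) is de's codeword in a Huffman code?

3

Build the tree from the bottom:
combine de(21), et(54) → 75
combine 75, ze(135) → 210
combine ka(146), 210 → 356
The subtree containing de is merged 3 times, so code length = 3.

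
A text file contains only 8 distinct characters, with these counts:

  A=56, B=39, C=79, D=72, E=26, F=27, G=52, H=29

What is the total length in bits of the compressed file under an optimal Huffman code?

Build the Huffman tree bottom-up:
E(26) + F(27) → 53
H(29) + B(39) → 68
G(52) + 53 → 105
A(56) + 68 → 124
D(72) + C(79) → 151
105 + 124 → 229
151 + 229 → 380
The encoded length is the sum of every internal node's weight: 53 + 68 + 105 + 124 + 151 + 229 + 380 = 1110 bits.

1110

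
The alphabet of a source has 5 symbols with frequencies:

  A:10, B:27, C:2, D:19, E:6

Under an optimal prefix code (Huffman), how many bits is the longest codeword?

4

Merge the two lowest-weight nodes at each step:
C(2) + E(6) → 8
8 + A(10) → 18
18 + D(19) → 37
B(27) + 37 → 64
The first pair merged (C, E) ends up deepest, at depth 4.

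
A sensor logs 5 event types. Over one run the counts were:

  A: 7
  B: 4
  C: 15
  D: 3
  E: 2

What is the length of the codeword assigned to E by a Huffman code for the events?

4

Repeatedly merge the two smallest:
merge E(2) and D(3): 5
merge B(4) and 5: 9
merge A(7) and 9: 16
merge C(15) and 16: 31
E's leaf is at depth 4, giving a 4-bit codeword.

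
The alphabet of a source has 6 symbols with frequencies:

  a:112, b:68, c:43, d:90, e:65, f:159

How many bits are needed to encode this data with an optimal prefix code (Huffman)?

1340

Build the Huffman tree bottom-up:
combine c(43), e(65) → 108
combine b(68), d(90) → 158
combine 108, a(112) → 220
combine 158, f(159) → 317
combine 220, 317 → 537
Each symbol's bit-cost is frequency × depth; summing gives 1340 bits (equivalently 108 + 158 + 220 + 317 + 537).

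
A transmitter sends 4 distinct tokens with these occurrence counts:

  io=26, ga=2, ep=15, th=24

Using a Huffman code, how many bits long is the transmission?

125

Merge the two smallest weights repeatedly:
ga(2) + ep(15) → 17
17 + th(24) → 41
io(26) + 41 → 67
Each symbol's bit-cost is frequency × depth; summing gives 125 bits (equivalently 17 + 41 + 67).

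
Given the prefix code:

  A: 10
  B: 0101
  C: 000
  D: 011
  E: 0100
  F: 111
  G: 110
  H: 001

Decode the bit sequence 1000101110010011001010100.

AHDAEGBE

Read left to right; each codeword is recognised as soon as it completes (prefix code):
  10→A | 001→H | 011→D | 10→A | 0100→E | 110→G | 0101→B | 0100→E
Decoded message: AHDAEGBE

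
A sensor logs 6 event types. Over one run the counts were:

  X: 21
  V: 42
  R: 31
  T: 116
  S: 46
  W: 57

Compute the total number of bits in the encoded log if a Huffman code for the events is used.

Build the Huffman tree bottom-up:
merge X(21) and R(31): 52
merge V(42) and S(46): 88
merge 52 and W(57): 109
merge 88 and 109: 197
merge T(116) and 197: 313
Total encoded bits = sum of merged weights = 52 + 88 + 109 + 197 + 313 = 759.

759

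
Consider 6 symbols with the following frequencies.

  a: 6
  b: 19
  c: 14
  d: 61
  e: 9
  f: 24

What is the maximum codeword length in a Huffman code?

Merge the two lowest-weight nodes at each step:
a(6) + e(9) → 15
c(14) + 15 → 29
b(19) + f(24) → 43
29 + 43 → 72
d(61) + 72 → 133
Maximum depth reached is 4.

4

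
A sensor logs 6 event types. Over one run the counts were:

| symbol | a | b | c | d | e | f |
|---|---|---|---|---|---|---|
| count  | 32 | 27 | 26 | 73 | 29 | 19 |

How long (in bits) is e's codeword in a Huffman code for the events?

Huffman merges, smallest pair first:
f(19) + c(26) → 45
b(27) + e(29) → 56
a(32) + 45 → 77
56 + d(73) → 129
77 + 129 → 206
e's leaf is at depth 3, giving a 3-bit codeword.

3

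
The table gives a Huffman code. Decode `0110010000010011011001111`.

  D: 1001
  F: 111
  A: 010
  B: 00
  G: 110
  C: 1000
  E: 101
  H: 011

Read left to right; each codeword is recognised as soon as it completes (prefix code):
  011→H | 00→B | 1000→C | 00→B | 1001→D | 101→E | 1001→D | 111→F
Decoded message: HBCBDEDF

HBCBDEDF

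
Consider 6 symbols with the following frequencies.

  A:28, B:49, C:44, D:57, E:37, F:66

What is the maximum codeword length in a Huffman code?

Merge the two lowest-weight nodes at each step:
combine A(28), E(37) → 65
combine C(44), B(49) → 93
combine D(57), 65 → 122
combine F(66), 93 → 159
combine 122, 159 → 281
Maximum depth reached is 3.

3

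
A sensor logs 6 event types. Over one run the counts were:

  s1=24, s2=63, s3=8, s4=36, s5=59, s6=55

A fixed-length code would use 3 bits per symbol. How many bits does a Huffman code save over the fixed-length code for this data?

Fixed-length: 3 bits × 245 symbols = 735 bits.
Huffman merges:
merge s3(8) and s1(24): 32
merge 32 and s4(36): 68
merge s6(55) and s5(59): 114
merge s2(63) and 68: 131
merge 114 and 131: 245
Huffman total = 32 + 68 + 114 + 131 + 245 = 590 bits.
Saving = 735 − 590 = 145 bits.

145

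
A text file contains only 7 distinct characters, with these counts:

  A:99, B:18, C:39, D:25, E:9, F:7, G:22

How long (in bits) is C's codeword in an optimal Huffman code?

Repeatedly merge the two smallest:
merge F(7) and E(9): 16
merge 16 and B(18): 34
merge G(22) and D(25): 47
merge 34 and C(39): 73
merge 47 and 73: 120
merge A(99) and 120: 219
The subtree containing C is merged 3 times, so code length = 3.

3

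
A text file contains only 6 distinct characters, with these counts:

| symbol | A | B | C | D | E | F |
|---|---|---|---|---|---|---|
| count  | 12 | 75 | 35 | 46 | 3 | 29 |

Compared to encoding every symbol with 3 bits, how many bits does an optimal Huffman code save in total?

Fixed-length: 3 bits × 200 symbols = 600 bits.
Huffman merges:
merge E(3) and A(12): 15
merge 15 and F(29): 44
merge C(35) and 44: 79
merge D(46) and B(75): 121
merge 79 and 121: 200
Huffman total = 15 + 44 + 79 + 121 + 200 = 459 bits.
Saving = 600 − 459 = 141 bits.

141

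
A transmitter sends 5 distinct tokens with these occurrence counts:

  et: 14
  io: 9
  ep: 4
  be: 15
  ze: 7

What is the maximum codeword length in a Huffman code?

Merge the two lowest-weight nodes at each step:
ep(4) + ze(7) → 11
io(9) + 11 → 20
et(14) + be(15) → 29
20 + 29 → 49
Maximum depth reached is 3.

3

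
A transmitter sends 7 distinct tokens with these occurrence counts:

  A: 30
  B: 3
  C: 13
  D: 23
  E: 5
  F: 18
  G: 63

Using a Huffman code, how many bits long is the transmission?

368

Build the Huffman tree bottom-up:
combine B(3), E(5) → 8
combine 8, C(13) → 21
combine F(18), 21 → 39
combine D(23), A(30) → 53
combine 39, 53 → 92
combine G(63), 92 → 155
Each symbol's bit-cost is frequency × depth; summing gives 368 bits (equivalently 8 + 21 + 39 + 53 + 92 + 155).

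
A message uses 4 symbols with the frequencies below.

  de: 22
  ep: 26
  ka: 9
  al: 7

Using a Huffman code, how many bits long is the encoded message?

118

Build the Huffman tree bottom-up:
al(7) + ka(9) → 16
16 + de(22) → 38
ep(26) + 38 → 64
The encoded length is the sum of every internal node's weight: 16 + 38 + 64 = 118 bits.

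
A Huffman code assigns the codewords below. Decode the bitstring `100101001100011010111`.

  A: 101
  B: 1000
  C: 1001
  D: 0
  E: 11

CDCBEDAE

Read left to right; each codeword is recognised as soon as it completes (prefix code):
  1001→C | 0→D | 1001→C | 1000→B | 11→E | 0→D | 101→A | 11→E
Decoded message: CDCBEDAE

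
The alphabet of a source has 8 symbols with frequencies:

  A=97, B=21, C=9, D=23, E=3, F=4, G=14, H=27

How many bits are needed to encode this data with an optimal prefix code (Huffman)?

453

Build the Huffman tree bottom-up:
E(3) + F(4) → 7
7 + C(9) → 16
G(14) + 16 → 30
B(21) + D(23) → 44
H(27) + 30 → 57
44 + 57 → 101
A(97) + 101 → 198
The encoded length is the sum of every internal node's weight: 7 + 16 + 30 + 44 + 57 + 101 + 198 = 453 bits.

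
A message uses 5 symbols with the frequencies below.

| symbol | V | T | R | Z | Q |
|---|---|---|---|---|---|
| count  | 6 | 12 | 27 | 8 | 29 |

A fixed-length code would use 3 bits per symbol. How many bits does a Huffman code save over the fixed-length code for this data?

Fixed-length: 3 bits × 82 symbols = 246 bits.
Huffman merges:
merge V(6) and Z(8): 14
merge T(12) and 14: 26
merge 26 and R(27): 53
merge Q(29) and 53: 82
Huffman total = 14 + 26 + 53 + 82 = 175 bits.
Saving = 246 − 175 = 71 bits.

71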